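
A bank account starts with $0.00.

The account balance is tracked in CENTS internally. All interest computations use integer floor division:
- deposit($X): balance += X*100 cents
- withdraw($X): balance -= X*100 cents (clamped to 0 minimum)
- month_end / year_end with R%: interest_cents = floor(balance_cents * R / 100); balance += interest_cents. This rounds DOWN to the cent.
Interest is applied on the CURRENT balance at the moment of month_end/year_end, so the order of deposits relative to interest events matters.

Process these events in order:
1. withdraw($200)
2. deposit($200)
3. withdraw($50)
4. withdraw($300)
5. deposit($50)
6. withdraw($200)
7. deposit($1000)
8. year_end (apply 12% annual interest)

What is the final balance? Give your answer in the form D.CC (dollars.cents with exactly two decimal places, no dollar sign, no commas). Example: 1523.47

Answer: 1120.00

Derivation:
After 1 (withdraw($200)): balance=$0.00 total_interest=$0.00
After 2 (deposit($200)): balance=$200.00 total_interest=$0.00
After 3 (withdraw($50)): balance=$150.00 total_interest=$0.00
After 4 (withdraw($300)): balance=$0.00 total_interest=$0.00
After 5 (deposit($50)): balance=$50.00 total_interest=$0.00
After 6 (withdraw($200)): balance=$0.00 total_interest=$0.00
After 7 (deposit($1000)): balance=$1000.00 total_interest=$0.00
After 8 (year_end (apply 12% annual interest)): balance=$1120.00 total_interest=$120.00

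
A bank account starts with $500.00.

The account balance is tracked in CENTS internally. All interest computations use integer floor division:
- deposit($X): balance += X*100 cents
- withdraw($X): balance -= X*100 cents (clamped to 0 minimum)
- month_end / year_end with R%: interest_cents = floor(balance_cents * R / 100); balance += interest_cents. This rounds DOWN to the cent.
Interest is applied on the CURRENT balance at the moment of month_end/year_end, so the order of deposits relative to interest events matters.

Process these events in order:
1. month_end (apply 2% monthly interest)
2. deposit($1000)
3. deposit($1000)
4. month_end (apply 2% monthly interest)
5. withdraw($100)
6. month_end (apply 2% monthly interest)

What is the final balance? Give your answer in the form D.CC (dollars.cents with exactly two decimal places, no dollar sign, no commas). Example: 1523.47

Answer: 2509.40

Derivation:
After 1 (month_end (apply 2% monthly interest)): balance=$510.00 total_interest=$10.00
After 2 (deposit($1000)): balance=$1510.00 total_interest=$10.00
After 3 (deposit($1000)): balance=$2510.00 total_interest=$10.00
After 4 (month_end (apply 2% monthly interest)): balance=$2560.20 total_interest=$60.20
After 5 (withdraw($100)): balance=$2460.20 total_interest=$60.20
After 6 (month_end (apply 2% monthly interest)): balance=$2509.40 total_interest=$109.40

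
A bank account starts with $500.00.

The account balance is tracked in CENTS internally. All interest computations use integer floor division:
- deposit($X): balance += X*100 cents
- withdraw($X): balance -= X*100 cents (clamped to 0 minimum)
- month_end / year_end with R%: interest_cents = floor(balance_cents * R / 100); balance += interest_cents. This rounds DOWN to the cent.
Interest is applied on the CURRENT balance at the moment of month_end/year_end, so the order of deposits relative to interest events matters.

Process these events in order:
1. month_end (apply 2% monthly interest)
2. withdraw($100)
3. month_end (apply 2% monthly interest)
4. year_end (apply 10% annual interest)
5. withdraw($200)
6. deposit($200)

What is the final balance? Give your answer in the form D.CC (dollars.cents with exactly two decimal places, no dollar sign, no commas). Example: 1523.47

After 1 (month_end (apply 2% monthly interest)): balance=$510.00 total_interest=$10.00
After 2 (withdraw($100)): balance=$410.00 total_interest=$10.00
After 3 (month_end (apply 2% monthly interest)): balance=$418.20 total_interest=$18.20
After 4 (year_end (apply 10% annual interest)): balance=$460.02 total_interest=$60.02
After 5 (withdraw($200)): balance=$260.02 total_interest=$60.02
After 6 (deposit($200)): balance=$460.02 total_interest=$60.02

Answer: 460.02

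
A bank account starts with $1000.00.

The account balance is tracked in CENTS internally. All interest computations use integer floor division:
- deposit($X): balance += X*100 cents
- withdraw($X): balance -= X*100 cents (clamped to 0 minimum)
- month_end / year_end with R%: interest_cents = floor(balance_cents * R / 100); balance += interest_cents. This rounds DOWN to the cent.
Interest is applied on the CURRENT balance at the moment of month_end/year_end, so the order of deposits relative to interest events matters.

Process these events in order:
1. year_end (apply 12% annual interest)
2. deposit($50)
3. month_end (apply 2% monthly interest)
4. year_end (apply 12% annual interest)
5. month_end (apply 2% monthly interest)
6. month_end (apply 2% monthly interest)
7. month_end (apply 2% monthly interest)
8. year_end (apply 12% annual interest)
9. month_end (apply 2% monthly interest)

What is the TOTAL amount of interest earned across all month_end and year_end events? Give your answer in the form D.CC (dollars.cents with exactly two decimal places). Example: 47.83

Answer: 570.37

Derivation:
After 1 (year_end (apply 12% annual interest)): balance=$1120.00 total_interest=$120.00
After 2 (deposit($50)): balance=$1170.00 total_interest=$120.00
After 3 (month_end (apply 2% monthly interest)): balance=$1193.40 total_interest=$143.40
After 4 (year_end (apply 12% annual interest)): balance=$1336.60 total_interest=$286.60
After 5 (month_end (apply 2% monthly interest)): balance=$1363.33 total_interest=$313.33
After 6 (month_end (apply 2% monthly interest)): balance=$1390.59 total_interest=$340.59
After 7 (month_end (apply 2% monthly interest)): balance=$1418.40 total_interest=$368.40
After 8 (year_end (apply 12% annual interest)): balance=$1588.60 total_interest=$538.60
After 9 (month_end (apply 2% monthly interest)): balance=$1620.37 total_interest=$570.37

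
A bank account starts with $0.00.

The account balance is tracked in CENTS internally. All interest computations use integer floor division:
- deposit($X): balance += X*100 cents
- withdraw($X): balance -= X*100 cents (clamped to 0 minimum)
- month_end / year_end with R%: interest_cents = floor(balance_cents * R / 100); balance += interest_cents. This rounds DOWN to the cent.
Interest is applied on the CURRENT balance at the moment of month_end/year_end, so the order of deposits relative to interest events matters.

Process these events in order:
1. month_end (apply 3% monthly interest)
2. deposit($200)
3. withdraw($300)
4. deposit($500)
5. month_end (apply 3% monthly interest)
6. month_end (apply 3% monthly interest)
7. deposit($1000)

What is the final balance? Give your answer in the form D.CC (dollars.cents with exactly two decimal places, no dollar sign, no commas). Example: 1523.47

After 1 (month_end (apply 3% monthly interest)): balance=$0.00 total_interest=$0.00
After 2 (deposit($200)): balance=$200.00 total_interest=$0.00
After 3 (withdraw($300)): balance=$0.00 total_interest=$0.00
After 4 (deposit($500)): balance=$500.00 total_interest=$0.00
After 5 (month_end (apply 3% monthly interest)): balance=$515.00 total_interest=$15.00
After 6 (month_end (apply 3% monthly interest)): balance=$530.45 total_interest=$30.45
After 7 (deposit($1000)): balance=$1530.45 total_interest=$30.45

Answer: 1530.45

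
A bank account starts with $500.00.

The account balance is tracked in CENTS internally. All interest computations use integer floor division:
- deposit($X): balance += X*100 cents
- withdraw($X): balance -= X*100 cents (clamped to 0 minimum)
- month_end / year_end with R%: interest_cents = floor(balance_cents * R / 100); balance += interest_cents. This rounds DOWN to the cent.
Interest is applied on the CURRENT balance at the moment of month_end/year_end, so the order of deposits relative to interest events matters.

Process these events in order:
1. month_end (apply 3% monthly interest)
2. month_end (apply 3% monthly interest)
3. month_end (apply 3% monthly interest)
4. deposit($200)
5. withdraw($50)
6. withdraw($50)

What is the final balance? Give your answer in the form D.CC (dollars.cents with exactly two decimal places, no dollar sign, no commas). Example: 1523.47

Answer: 646.36

Derivation:
After 1 (month_end (apply 3% monthly interest)): balance=$515.00 total_interest=$15.00
After 2 (month_end (apply 3% monthly interest)): balance=$530.45 total_interest=$30.45
After 3 (month_end (apply 3% monthly interest)): balance=$546.36 total_interest=$46.36
After 4 (deposit($200)): balance=$746.36 total_interest=$46.36
After 5 (withdraw($50)): balance=$696.36 total_interest=$46.36
After 6 (withdraw($50)): balance=$646.36 total_interest=$46.36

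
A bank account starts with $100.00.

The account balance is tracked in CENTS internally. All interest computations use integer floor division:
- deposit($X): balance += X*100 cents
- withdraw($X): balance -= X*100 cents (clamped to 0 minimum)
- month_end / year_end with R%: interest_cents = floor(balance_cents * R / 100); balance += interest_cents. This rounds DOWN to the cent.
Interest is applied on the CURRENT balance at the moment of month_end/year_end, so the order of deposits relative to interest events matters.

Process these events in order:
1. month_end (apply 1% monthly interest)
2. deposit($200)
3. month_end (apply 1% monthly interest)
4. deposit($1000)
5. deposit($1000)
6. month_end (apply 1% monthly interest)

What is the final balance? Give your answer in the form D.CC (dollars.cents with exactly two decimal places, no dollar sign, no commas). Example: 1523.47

Answer: 2327.05

Derivation:
After 1 (month_end (apply 1% monthly interest)): balance=$101.00 total_interest=$1.00
After 2 (deposit($200)): balance=$301.00 total_interest=$1.00
After 3 (month_end (apply 1% monthly interest)): balance=$304.01 total_interest=$4.01
After 4 (deposit($1000)): balance=$1304.01 total_interest=$4.01
After 5 (deposit($1000)): balance=$2304.01 total_interest=$4.01
After 6 (month_end (apply 1% monthly interest)): balance=$2327.05 total_interest=$27.05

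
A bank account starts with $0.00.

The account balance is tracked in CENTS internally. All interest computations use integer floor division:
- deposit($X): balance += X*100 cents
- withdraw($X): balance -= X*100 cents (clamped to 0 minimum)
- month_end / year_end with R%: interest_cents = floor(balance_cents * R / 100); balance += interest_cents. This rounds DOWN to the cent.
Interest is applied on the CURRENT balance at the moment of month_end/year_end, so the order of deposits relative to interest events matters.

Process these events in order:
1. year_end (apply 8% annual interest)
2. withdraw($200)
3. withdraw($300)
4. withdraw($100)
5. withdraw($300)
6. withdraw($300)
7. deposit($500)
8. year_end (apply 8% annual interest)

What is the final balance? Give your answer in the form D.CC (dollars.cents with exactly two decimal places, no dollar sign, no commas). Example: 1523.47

Answer: 540.00

Derivation:
After 1 (year_end (apply 8% annual interest)): balance=$0.00 total_interest=$0.00
After 2 (withdraw($200)): balance=$0.00 total_interest=$0.00
After 3 (withdraw($300)): balance=$0.00 total_interest=$0.00
After 4 (withdraw($100)): balance=$0.00 total_interest=$0.00
After 5 (withdraw($300)): balance=$0.00 total_interest=$0.00
After 6 (withdraw($300)): balance=$0.00 total_interest=$0.00
After 7 (deposit($500)): balance=$500.00 total_interest=$0.00
After 8 (year_end (apply 8% annual interest)): balance=$540.00 total_interest=$40.00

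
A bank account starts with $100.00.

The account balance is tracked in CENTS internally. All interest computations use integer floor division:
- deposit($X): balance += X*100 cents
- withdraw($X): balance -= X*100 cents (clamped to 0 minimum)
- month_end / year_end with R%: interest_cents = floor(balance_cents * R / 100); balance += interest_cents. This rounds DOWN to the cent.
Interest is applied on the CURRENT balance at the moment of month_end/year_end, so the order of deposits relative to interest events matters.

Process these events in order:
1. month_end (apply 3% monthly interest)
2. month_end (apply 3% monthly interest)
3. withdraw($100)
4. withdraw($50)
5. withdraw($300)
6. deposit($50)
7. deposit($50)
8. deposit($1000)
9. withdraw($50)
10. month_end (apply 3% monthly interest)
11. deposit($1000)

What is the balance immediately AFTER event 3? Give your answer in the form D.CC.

After 1 (month_end (apply 3% monthly interest)): balance=$103.00 total_interest=$3.00
After 2 (month_end (apply 3% monthly interest)): balance=$106.09 total_interest=$6.09
After 3 (withdraw($100)): balance=$6.09 total_interest=$6.09

Answer: 6.09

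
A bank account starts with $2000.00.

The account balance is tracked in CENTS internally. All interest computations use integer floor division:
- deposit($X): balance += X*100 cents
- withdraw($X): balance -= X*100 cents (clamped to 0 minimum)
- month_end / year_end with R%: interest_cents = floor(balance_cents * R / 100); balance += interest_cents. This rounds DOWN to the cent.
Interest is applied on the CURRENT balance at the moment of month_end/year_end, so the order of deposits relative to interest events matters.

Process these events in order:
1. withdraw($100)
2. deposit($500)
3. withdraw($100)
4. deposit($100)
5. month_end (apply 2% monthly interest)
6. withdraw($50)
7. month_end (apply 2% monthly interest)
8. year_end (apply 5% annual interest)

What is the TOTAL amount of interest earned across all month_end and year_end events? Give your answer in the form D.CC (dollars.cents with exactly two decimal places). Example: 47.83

After 1 (withdraw($100)): balance=$1900.00 total_interest=$0.00
After 2 (deposit($500)): balance=$2400.00 total_interest=$0.00
After 3 (withdraw($100)): balance=$2300.00 total_interest=$0.00
After 4 (deposit($100)): balance=$2400.00 total_interest=$0.00
After 5 (month_end (apply 2% monthly interest)): balance=$2448.00 total_interest=$48.00
After 6 (withdraw($50)): balance=$2398.00 total_interest=$48.00
After 7 (month_end (apply 2% monthly interest)): balance=$2445.96 total_interest=$95.96
After 8 (year_end (apply 5% annual interest)): balance=$2568.25 total_interest=$218.25

Answer: 218.25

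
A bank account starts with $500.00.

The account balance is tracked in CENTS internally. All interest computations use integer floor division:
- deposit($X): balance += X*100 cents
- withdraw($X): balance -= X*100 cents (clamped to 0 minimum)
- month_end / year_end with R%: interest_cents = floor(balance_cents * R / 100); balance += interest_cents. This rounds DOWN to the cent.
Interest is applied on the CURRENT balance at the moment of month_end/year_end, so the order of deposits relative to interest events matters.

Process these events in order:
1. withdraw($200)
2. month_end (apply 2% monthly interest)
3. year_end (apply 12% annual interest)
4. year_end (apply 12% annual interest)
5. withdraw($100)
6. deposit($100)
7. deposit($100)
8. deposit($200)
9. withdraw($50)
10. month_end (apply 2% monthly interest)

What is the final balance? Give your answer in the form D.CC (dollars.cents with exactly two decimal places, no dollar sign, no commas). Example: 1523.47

After 1 (withdraw($200)): balance=$300.00 total_interest=$0.00
After 2 (month_end (apply 2% monthly interest)): balance=$306.00 total_interest=$6.00
After 3 (year_end (apply 12% annual interest)): balance=$342.72 total_interest=$42.72
After 4 (year_end (apply 12% annual interest)): balance=$383.84 total_interest=$83.84
After 5 (withdraw($100)): balance=$283.84 total_interest=$83.84
After 6 (deposit($100)): balance=$383.84 total_interest=$83.84
After 7 (deposit($100)): balance=$483.84 total_interest=$83.84
After 8 (deposit($200)): balance=$683.84 total_interest=$83.84
After 9 (withdraw($50)): balance=$633.84 total_interest=$83.84
After 10 (month_end (apply 2% monthly interest)): balance=$646.51 total_interest=$96.51

Answer: 646.51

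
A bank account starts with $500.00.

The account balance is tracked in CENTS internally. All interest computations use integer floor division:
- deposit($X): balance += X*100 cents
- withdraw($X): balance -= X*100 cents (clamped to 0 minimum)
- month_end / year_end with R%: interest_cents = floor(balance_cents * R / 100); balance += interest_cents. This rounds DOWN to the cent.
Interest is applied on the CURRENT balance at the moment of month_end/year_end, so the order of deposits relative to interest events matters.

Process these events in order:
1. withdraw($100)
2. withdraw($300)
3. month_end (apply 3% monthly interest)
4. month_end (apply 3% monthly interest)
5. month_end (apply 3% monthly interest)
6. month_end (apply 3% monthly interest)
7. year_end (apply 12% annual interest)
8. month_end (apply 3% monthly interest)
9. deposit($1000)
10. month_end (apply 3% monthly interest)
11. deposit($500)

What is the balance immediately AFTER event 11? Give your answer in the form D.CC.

Answer: 1663.71

Derivation:
After 1 (withdraw($100)): balance=$400.00 total_interest=$0.00
After 2 (withdraw($300)): balance=$100.00 total_interest=$0.00
After 3 (month_end (apply 3% monthly interest)): balance=$103.00 total_interest=$3.00
After 4 (month_end (apply 3% monthly interest)): balance=$106.09 total_interest=$6.09
After 5 (month_end (apply 3% monthly interest)): balance=$109.27 total_interest=$9.27
After 6 (month_end (apply 3% monthly interest)): balance=$112.54 total_interest=$12.54
After 7 (year_end (apply 12% annual interest)): balance=$126.04 total_interest=$26.04
After 8 (month_end (apply 3% monthly interest)): balance=$129.82 total_interest=$29.82
After 9 (deposit($1000)): balance=$1129.82 total_interest=$29.82
After 10 (month_end (apply 3% monthly interest)): balance=$1163.71 total_interest=$63.71
After 11 (deposit($500)): balance=$1663.71 total_interest=$63.71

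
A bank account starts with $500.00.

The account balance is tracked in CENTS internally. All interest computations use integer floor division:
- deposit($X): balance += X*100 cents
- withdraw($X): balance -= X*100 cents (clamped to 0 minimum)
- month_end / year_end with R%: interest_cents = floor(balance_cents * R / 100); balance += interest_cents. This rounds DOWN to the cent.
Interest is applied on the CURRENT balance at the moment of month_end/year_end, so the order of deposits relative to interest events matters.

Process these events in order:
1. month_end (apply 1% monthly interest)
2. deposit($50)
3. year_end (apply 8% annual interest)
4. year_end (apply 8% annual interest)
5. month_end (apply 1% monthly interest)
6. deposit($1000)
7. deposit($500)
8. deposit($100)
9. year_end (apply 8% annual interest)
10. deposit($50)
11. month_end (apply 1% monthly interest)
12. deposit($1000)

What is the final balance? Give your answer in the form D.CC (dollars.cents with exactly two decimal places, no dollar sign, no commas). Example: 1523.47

Answer: 3508.96

Derivation:
After 1 (month_end (apply 1% monthly interest)): balance=$505.00 total_interest=$5.00
After 2 (deposit($50)): balance=$555.00 total_interest=$5.00
After 3 (year_end (apply 8% annual interest)): balance=$599.40 total_interest=$49.40
After 4 (year_end (apply 8% annual interest)): balance=$647.35 total_interest=$97.35
After 5 (month_end (apply 1% monthly interest)): balance=$653.82 total_interest=$103.82
After 6 (deposit($1000)): balance=$1653.82 total_interest=$103.82
After 7 (deposit($500)): balance=$2153.82 total_interest=$103.82
After 8 (deposit($100)): balance=$2253.82 total_interest=$103.82
After 9 (year_end (apply 8% annual interest)): balance=$2434.12 total_interest=$284.12
After 10 (deposit($50)): balance=$2484.12 total_interest=$284.12
After 11 (month_end (apply 1% monthly interest)): balance=$2508.96 total_interest=$308.96
After 12 (deposit($1000)): balance=$3508.96 total_interest=$308.96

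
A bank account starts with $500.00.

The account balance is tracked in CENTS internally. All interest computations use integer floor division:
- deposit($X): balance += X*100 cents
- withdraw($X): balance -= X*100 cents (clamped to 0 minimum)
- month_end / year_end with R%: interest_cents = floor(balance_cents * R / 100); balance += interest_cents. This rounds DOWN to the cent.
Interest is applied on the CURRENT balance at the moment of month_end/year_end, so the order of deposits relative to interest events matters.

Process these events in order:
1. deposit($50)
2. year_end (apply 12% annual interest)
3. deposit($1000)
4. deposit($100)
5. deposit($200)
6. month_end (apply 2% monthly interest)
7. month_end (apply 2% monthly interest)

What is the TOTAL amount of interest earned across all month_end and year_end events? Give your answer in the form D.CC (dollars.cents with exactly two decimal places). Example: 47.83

After 1 (deposit($50)): balance=$550.00 total_interest=$0.00
After 2 (year_end (apply 12% annual interest)): balance=$616.00 total_interest=$66.00
After 3 (deposit($1000)): balance=$1616.00 total_interest=$66.00
After 4 (deposit($100)): balance=$1716.00 total_interest=$66.00
After 5 (deposit($200)): balance=$1916.00 total_interest=$66.00
After 6 (month_end (apply 2% monthly interest)): balance=$1954.32 total_interest=$104.32
After 7 (month_end (apply 2% monthly interest)): balance=$1993.40 total_interest=$143.40

Answer: 143.40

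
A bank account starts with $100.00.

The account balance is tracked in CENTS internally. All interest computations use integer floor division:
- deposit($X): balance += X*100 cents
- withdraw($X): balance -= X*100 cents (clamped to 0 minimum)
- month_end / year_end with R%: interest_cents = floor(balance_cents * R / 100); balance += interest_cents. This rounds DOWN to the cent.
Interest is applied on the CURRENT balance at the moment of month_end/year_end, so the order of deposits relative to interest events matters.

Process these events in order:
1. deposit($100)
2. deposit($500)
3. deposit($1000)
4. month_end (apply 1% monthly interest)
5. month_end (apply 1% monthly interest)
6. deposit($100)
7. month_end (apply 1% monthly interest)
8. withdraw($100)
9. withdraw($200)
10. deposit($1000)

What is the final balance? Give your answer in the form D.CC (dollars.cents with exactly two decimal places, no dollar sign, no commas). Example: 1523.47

After 1 (deposit($100)): balance=$200.00 total_interest=$0.00
After 2 (deposit($500)): balance=$700.00 total_interest=$0.00
After 3 (deposit($1000)): balance=$1700.00 total_interest=$0.00
After 4 (month_end (apply 1% monthly interest)): balance=$1717.00 total_interest=$17.00
After 5 (month_end (apply 1% monthly interest)): balance=$1734.17 total_interest=$34.17
After 6 (deposit($100)): balance=$1834.17 total_interest=$34.17
After 7 (month_end (apply 1% monthly interest)): balance=$1852.51 total_interest=$52.51
After 8 (withdraw($100)): balance=$1752.51 total_interest=$52.51
After 9 (withdraw($200)): balance=$1552.51 total_interest=$52.51
After 10 (deposit($1000)): balance=$2552.51 total_interest=$52.51

Answer: 2552.51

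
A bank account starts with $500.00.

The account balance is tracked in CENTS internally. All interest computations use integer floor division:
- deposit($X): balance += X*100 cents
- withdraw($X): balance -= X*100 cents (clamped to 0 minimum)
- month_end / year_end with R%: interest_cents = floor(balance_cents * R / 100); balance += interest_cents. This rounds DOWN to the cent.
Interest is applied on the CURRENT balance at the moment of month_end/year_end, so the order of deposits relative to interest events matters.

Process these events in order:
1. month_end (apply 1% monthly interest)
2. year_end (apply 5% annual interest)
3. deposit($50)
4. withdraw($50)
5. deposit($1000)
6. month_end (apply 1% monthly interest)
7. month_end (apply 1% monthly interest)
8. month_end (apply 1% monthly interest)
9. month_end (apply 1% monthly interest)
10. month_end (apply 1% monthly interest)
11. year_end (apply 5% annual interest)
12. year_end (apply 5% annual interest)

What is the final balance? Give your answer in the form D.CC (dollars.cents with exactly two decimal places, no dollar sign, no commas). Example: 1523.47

After 1 (month_end (apply 1% monthly interest)): balance=$505.00 total_interest=$5.00
After 2 (year_end (apply 5% annual interest)): balance=$530.25 total_interest=$30.25
After 3 (deposit($50)): balance=$580.25 total_interest=$30.25
After 4 (withdraw($50)): balance=$530.25 total_interest=$30.25
After 5 (deposit($1000)): balance=$1530.25 total_interest=$30.25
After 6 (month_end (apply 1% monthly interest)): balance=$1545.55 total_interest=$45.55
After 7 (month_end (apply 1% monthly interest)): balance=$1561.00 total_interest=$61.00
After 8 (month_end (apply 1% monthly interest)): balance=$1576.61 total_interest=$76.61
After 9 (month_end (apply 1% monthly interest)): balance=$1592.37 total_interest=$92.37
After 10 (month_end (apply 1% monthly interest)): balance=$1608.29 total_interest=$108.29
After 11 (year_end (apply 5% annual interest)): balance=$1688.70 total_interest=$188.70
After 12 (year_end (apply 5% annual interest)): balance=$1773.13 total_interest=$273.13

Answer: 1773.13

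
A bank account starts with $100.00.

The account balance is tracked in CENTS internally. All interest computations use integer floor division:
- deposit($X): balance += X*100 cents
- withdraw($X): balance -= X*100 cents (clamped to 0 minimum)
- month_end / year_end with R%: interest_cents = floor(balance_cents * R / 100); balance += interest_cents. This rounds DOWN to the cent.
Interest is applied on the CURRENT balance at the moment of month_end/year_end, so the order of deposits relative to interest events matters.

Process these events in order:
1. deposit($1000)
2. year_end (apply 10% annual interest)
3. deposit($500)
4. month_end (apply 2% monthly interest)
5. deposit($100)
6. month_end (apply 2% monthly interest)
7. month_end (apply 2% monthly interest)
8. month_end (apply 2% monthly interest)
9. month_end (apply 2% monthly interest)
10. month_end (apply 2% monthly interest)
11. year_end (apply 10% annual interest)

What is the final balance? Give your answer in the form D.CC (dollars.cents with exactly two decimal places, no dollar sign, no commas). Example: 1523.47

Answer: 2239.74

Derivation:
After 1 (deposit($1000)): balance=$1100.00 total_interest=$0.00
After 2 (year_end (apply 10% annual interest)): balance=$1210.00 total_interest=$110.00
After 3 (deposit($500)): balance=$1710.00 total_interest=$110.00
After 4 (month_end (apply 2% monthly interest)): balance=$1744.20 total_interest=$144.20
After 5 (deposit($100)): balance=$1844.20 total_interest=$144.20
After 6 (month_end (apply 2% monthly interest)): balance=$1881.08 total_interest=$181.08
After 7 (month_end (apply 2% monthly interest)): balance=$1918.70 total_interest=$218.70
After 8 (month_end (apply 2% monthly interest)): balance=$1957.07 total_interest=$257.07
After 9 (month_end (apply 2% monthly interest)): balance=$1996.21 total_interest=$296.21
After 10 (month_end (apply 2% monthly interest)): balance=$2036.13 total_interest=$336.13
After 11 (year_end (apply 10% annual interest)): balance=$2239.74 total_interest=$539.74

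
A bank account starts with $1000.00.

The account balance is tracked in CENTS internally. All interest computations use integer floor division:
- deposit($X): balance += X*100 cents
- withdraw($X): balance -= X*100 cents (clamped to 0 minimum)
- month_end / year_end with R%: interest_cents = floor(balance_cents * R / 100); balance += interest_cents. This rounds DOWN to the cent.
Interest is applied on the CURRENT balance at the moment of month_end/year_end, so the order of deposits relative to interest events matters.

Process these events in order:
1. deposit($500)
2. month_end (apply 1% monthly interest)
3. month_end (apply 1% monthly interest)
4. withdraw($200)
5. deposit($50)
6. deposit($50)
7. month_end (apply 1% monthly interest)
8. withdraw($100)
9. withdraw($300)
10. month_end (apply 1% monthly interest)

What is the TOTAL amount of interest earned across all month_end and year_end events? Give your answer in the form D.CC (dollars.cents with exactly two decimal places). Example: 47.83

After 1 (deposit($500)): balance=$1500.00 total_interest=$0.00
After 2 (month_end (apply 1% monthly interest)): balance=$1515.00 total_interest=$15.00
After 3 (month_end (apply 1% monthly interest)): balance=$1530.15 total_interest=$30.15
After 4 (withdraw($200)): balance=$1330.15 total_interest=$30.15
After 5 (deposit($50)): balance=$1380.15 total_interest=$30.15
After 6 (deposit($50)): balance=$1430.15 total_interest=$30.15
After 7 (month_end (apply 1% monthly interest)): balance=$1444.45 total_interest=$44.45
After 8 (withdraw($100)): balance=$1344.45 total_interest=$44.45
After 9 (withdraw($300)): balance=$1044.45 total_interest=$44.45
After 10 (month_end (apply 1% monthly interest)): balance=$1054.89 total_interest=$54.89

Answer: 54.89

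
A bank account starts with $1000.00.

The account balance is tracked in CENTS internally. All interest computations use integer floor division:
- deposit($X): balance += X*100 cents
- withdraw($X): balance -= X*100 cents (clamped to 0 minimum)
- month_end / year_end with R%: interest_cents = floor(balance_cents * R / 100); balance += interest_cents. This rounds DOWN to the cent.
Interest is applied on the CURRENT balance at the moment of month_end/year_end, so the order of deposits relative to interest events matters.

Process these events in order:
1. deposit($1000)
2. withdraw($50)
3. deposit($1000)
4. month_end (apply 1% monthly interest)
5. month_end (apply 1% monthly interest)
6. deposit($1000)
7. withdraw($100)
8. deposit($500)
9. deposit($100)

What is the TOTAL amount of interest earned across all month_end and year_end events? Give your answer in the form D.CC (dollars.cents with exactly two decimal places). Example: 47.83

After 1 (deposit($1000)): balance=$2000.00 total_interest=$0.00
After 2 (withdraw($50)): balance=$1950.00 total_interest=$0.00
After 3 (deposit($1000)): balance=$2950.00 total_interest=$0.00
After 4 (month_end (apply 1% monthly interest)): balance=$2979.50 total_interest=$29.50
After 5 (month_end (apply 1% monthly interest)): balance=$3009.29 total_interest=$59.29
After 6 (deposit($1000)): balance=$4009.29 total_interest=$59.29
After 7 (withdraw($100)): balance=$3909.29 total_interest=$59.29
After 8 (deposit($500)): balance=$4409.29 total_interest=$59.29
After 9 (deposit($100)): balance=$4509.29 total_interest=$59.29

Answer: 59.29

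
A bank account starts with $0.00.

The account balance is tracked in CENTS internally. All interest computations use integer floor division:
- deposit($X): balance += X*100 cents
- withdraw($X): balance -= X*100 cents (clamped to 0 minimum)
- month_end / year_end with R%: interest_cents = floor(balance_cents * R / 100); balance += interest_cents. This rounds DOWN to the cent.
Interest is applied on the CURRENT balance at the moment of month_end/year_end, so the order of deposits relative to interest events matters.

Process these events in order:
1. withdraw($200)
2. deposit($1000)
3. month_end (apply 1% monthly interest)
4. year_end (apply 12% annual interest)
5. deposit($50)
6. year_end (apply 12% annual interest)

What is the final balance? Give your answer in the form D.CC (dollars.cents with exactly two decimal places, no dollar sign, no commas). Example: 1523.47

Answer: 1322.94

Derivation:
After 1 (withdraw($200)): balance=$0.00 total_interest=$0.00
After 2 (deposit($1000)): balance=$1000.00 total_interest=$0.00
After 3 (month_end (apply 1% monthly interest)): balance=$1010.00 total_interest=$10.00
After 4 (year_end (apply 12% annual interest)): balance=$1131.20 total_interest=$131.20
After 5 (deposit($50)): balance=$1181.20 total_interest=$131.20
After 6 (year_end (apply 12% annual interest)): balance=$1322.94 total_interest=$272.94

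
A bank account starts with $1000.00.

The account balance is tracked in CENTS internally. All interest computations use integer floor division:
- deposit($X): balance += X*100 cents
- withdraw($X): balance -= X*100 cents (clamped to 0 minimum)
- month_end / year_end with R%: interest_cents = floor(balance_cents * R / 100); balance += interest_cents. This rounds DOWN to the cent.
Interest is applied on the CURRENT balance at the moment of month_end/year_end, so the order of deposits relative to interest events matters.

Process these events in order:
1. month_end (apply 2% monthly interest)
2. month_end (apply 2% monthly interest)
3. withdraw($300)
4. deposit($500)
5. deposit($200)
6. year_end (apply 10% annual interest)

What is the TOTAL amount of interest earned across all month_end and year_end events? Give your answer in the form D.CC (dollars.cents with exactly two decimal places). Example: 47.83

Answer: 184.44

Derivation:
After 1 (month_end (apply 2% monthly interest)): balance=$1020.00 total_interest=$20.00
After 2 (month_end (apply 2% monthly interest)): balance=$1040.40 total_interest=$40.40
After 3 (withdraw($300)): balance=$740.40 total_interest=$40.40
After 4 (deposit($500)): balance=$1240.40 total_interest=$40.40
After 5 (deposit($200)): balance=$1440.40 total_interest=$40.40
After 6 (year_end (apply 10% annual interest)): balance=$1584.44 total_interest=$184.44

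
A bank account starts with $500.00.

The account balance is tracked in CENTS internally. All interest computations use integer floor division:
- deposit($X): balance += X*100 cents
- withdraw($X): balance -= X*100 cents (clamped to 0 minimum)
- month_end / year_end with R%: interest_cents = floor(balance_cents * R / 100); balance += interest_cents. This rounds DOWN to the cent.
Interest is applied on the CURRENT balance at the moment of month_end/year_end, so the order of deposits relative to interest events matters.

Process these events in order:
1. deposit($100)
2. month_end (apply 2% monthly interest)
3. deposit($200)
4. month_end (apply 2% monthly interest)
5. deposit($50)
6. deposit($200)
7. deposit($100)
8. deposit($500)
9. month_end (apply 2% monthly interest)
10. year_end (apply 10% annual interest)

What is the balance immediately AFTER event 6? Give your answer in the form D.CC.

Answer: 1078.24

Derivation:
After 1 (deposit($100)): balance=$600.00 total_interest=$0.00
After 2 (month_end (apply 2% monthly interest)): balance=$612.00 total_interest=$12.00
After 3 (deposit($200)): balance=$812.00 total_interest=$12.00
After 4 (month_end (apply 2% monthly interest)): balance=$828.24 total_interest=$28.24
After 5 (deposit($50)): balance=$878.24 total_interest=$28.24
After 6 (deposit($200)): balance=$1078.24 total_interest=$28.24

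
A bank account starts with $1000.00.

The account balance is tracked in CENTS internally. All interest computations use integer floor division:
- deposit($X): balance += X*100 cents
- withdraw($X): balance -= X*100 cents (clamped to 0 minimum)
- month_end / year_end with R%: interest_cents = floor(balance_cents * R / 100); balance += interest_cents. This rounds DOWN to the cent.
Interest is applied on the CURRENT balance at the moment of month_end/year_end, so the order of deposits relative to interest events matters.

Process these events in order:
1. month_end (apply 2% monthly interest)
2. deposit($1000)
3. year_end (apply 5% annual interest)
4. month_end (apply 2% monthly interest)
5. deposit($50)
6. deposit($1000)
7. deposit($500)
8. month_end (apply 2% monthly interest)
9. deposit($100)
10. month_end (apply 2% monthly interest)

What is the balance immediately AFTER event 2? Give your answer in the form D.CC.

Answer: 2020.00

Derivation:
After 1 (month_end (apply 2% monthly interest)): balance=$1020.00 total_interest=$20.00
After 2 (deposit($1000)): balance=$2020.00 total_interest=$20.00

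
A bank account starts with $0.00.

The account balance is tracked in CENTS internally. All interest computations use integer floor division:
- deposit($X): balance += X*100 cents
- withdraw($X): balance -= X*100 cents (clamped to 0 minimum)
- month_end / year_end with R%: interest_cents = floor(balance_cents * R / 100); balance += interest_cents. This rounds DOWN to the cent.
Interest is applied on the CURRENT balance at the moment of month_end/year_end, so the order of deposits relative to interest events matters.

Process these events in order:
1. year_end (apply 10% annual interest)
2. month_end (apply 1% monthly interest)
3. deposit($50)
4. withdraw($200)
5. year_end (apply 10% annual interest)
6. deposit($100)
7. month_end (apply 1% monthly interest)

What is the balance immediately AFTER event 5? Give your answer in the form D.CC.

After 1 (year_end (apply 10% annual interest)): balance=$0.00 total_interest=$0.00
After 2 (month_end (apply 1% monthly interest)): balance=$0.00 total_interest=$0.00
After 3 (deposit($50)): balance=$50.00 total_interest=$0.00
After 4 (withdraw($200)): balance=$0.00 total_interest=$0.00
After 5 (year_end (apply 10% annual interest)): balance=$0.00 total_interest=$0.00

Answer: 0.00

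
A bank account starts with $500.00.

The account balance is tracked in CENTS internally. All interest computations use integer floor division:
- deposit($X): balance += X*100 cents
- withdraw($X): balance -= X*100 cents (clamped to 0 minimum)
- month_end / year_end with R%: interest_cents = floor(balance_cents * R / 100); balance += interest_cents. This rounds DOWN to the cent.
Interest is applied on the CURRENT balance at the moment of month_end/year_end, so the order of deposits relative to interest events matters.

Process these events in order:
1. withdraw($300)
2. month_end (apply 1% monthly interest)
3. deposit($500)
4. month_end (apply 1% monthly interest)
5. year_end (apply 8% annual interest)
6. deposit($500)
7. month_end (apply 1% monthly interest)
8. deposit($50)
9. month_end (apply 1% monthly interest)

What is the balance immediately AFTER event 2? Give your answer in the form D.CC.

Answer: 202.00

Derivation:
After 1 (withdraw($300)): balance=$200.00 total_interest=$0.00
After 2 (month_end (apply 1% monthly interest)): balance=$202.00 total_interest=$2.00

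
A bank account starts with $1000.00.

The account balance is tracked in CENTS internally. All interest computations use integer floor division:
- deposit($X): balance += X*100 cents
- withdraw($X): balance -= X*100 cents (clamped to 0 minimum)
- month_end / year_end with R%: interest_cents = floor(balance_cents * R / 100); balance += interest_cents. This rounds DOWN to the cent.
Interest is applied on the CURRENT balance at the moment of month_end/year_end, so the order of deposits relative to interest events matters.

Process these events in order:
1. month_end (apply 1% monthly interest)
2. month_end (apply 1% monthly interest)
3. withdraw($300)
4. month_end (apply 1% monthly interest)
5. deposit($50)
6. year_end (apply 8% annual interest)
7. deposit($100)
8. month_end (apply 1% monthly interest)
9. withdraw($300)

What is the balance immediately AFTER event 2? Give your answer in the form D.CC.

Answer: 1020.10

Derivation:
After 1 (month_end (apply 1% monthly interest)): balance=$1010.00 total_interest=$10.00
After 2 (month_end (apply 1% monthly interest)): balance=$1020.10 total_interest=$20.10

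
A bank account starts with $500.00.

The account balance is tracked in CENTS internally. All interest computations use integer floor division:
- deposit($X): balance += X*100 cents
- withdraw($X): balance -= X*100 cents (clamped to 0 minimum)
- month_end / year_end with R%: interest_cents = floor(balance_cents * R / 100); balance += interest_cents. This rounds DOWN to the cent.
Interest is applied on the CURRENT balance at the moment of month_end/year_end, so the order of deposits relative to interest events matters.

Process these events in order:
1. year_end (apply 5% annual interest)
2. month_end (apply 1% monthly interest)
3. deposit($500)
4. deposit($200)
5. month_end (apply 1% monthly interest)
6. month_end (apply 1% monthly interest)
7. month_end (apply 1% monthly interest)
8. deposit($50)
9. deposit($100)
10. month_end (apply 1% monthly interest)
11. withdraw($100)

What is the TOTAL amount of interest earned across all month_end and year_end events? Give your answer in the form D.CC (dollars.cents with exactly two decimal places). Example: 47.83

Answer: 81.68

Derivation:
After 1 (year_end (apply 5% annual interest)): balance=$525.00 total_interest=$25.00
After 2 (month_end (apply 1% monthly interest)): balance=$530.25 total_interest=$30.25
After 3 (deposit($500)): balance=$1030.25 total_interest=$30.25
After 4 (deposit($200)): balance=$1230.25 total_interest=$30.25
After 5 (month_end (apply 1% monthly interest)): balance=$1242.55 total_interest=$42.55
After 6 (month_end (apply 1% monthly interest)): balance=$1254.97 total_interest=$54.97
After 7 (month_end (apply 1% monthly interest)): balance=$1267.51 total_interest=$67.51
After 8 (deposit($50)): balance=$1317.51 total_interest=$67.51
After 9 (deposit($100)): balance=$1417.51 total_interest=$67.51
After 10 (month_end (apply 1% monthly interest)): balance=$1431.68 total_interest=$81.68
After 11 (withdraw($100)): balance=$1331.68 total_interest=$81.68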